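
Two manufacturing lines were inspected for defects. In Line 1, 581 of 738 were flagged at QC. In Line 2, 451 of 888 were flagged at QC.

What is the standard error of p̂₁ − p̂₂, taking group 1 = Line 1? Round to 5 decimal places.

Sample proportions: 581/738 = 0.7873, 451/888 = 0.5079.
Each SE is √(p̂(1−p̂)/n): √(0.7873·0.2127/738) = 0.01506 and √(0.5079·0.4921/888) = 0.01678.
SE(p̂₁ − p̂₂) = √(SE₁² + SE₂²) = √(0.0002268036 + 0.0002815684) = 0.02255, since the two samples are independent.

0.02255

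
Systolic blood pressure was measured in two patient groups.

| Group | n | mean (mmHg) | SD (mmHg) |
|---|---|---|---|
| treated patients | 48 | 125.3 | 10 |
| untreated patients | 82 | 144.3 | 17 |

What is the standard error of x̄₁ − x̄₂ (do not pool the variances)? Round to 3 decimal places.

2.368

Per-group SEs: s₁/√n₁ = 10/√48 = 1.4434, s₂/√n₂ = 17/√82 = 1.8773.
Unpooled SE of the difference: √(2.08340356 + 3.52425529) = 2.3680.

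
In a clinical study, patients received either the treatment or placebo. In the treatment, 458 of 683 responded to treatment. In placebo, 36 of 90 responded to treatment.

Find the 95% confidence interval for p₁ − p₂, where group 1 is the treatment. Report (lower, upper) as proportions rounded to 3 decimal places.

(0.163, 0.378)

First, p̂₁ = 458/683 = 0.6706; p̂₂ = 36/90 = 0.4000.
The two standard errors are √(0.6706×0.3294/683) = 0.01798 and √(0.4000×0.6000/90) = 0.05164.
Because the samples are independent, SE_diff = √(0.01798² + 0.05164²) = 0.05468.
Using z* = 1.960 for 95%, ME = 1.960 × 0.05468 = 0.10717.
p̂₁ − p̂₂ = 0.2706; interval 0.2706 ± 0.10717 gives (0.163, 0.378).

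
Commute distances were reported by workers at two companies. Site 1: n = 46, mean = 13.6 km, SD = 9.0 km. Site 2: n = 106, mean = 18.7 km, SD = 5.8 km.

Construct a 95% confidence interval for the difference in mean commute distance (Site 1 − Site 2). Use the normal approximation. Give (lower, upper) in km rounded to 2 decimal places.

SE₁ = s₁/√n₁ = 9.0/√46 = 1.3270; SE₂ = 5.8/√106 = 0.5633.
Independent samples, unequal variances: SE_diff = √(SE₁² + SE₂²) = √(1.760929 + 0.31730689) = 1.4416.
z* = 1.960, so margin of error = 1.960 × 1.4416 = 2.8255.
Difference in means = 13.6 − 18.7 = -5.1000.
-5.1000 ± 2.8255 → (-7.93, -2.27).

(-7.93, -2.27)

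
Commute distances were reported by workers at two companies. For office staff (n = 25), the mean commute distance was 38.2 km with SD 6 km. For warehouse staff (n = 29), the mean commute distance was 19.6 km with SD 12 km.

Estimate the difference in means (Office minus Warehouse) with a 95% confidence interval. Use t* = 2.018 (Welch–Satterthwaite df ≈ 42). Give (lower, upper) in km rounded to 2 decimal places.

(13.49, 23.71)

Standard errors of each mean: 6/√25 = 1.2000 and 12/√29 = 2.2283.
SE(x̄₁ − x̄₂) = √(1.2000² + 2.2283²) = 2.5309 for independent samples with unequal variances.
With t* = 2.018, the margin is 2.018 × 2.5309 = 5.1074.
x̄₁ − x̄₂ = 38.2 − 19.6 = 18.6000; the interval is 18.6000 ± 5.1074 = (13.49, 23.71).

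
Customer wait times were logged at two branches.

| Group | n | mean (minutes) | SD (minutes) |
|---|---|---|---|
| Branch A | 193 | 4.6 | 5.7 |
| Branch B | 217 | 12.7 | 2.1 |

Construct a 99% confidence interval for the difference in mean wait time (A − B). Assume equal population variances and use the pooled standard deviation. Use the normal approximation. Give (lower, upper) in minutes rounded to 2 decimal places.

s_p = √[((n₁−1)s₁² + (n₂−1)s₂²)/(n₁+n₂−2)] = √[(192·5.7² + 216·2.1²)/408] = 4.1981.
SE = 4.1981·√(1/193 + 1/217) = 0.4154.
With z* = 2.576, margin = 2.576 × 0.4154 = 1.0701.
x̄₁ − x̄₂ = 4.6 − 12.7 = -8.1000; interval -8.1000 ± 1.0701 = (-9.17, -7.03).

(-9.17, -7.03)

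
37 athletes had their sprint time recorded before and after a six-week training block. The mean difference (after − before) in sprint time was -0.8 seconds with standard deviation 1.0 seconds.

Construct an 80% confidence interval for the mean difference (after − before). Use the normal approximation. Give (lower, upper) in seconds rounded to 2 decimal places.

Paired design: SE = s_d/√n = 1.0/√37 = 0.1644.
z* = 1.282; margin of error = 1.282 × 0.1644 = 0.2108.
-0.8 ± 0.2108 → (-1.01, -0.59).

(-1.01, -0.59)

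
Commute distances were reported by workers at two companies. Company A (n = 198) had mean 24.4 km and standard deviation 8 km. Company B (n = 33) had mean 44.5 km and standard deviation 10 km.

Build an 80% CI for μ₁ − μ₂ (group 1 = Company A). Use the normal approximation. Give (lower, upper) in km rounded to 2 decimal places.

Per-group SEs: s₁/√n₁ = 8/√198 = 0.5685, s₂/√n₂ = 10/√33 = 1.7408.
Unpooled SE of the difference: √(0.32319225 + 3.03038464) = 1.8313.
Margin of error = z* · SE = 1.282 × 1.8313 = 2.3477.
x̄₁ − x̄₂ = 24.4 − 44.5 = -20.1000.
CI: -20.1000 ± 2.3477 = (-22.45, -17.75).

(-22.45, -17.75)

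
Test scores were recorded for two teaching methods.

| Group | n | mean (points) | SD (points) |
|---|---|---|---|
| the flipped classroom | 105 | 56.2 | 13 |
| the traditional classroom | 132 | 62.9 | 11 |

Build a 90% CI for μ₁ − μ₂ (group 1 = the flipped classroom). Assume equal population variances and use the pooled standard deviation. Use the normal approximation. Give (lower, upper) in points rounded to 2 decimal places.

(-9.27, -4.13)

Pooled variance s_p² = [104·13² + 131·11²] / (105+132−2) = 142.2426, so s_p = 11.9266.
SE_diff = s_p·√(1/n₁ + 1/n₂) = 11.9266·√(1/105 + 1/132) = 1.5596.
z* = 1.645; margin = 1.645 × 1.5596 = 2.5655.
Difference = 56.2 − 62.9 = -6.7000.
-6.7000 ± 2.5655 → (-9.27, -4.13).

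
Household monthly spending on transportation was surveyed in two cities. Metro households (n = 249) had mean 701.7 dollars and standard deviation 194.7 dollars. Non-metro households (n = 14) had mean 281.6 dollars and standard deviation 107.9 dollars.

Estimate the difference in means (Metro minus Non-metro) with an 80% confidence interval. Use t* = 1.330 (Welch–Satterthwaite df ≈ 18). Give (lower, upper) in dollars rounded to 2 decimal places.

Per-group SEs: s₁/√n₁ = 194.7/√249 = 12.3386, s₂/√n₂ = 107.9/√14 = 28.8375.
Unpooled SE of the difference: √(152.24104996 + 831.60140625) = 31.3663.
Margin of error = t* · SE = 1.330 × 31.3663 = 41.7172.
x̄₁ − x̄₂ = 701.7 − 281.6 = 420.1000.
CI: 420.1000 ± 41.7172 = (378.38, 461.82).

(378.38, 461.82)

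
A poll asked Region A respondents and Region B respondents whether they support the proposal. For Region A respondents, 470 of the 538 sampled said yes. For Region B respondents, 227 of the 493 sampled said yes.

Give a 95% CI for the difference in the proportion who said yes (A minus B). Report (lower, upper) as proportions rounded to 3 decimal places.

Sample proportions: 470/538 = 0.8736, 227/493 = 0.4604.
Each SE is √(p̂(1−p̂)/n): √(0.8736·0.1264/538) = 0.01433 and √(0.4604·0.5396/493) = 0.02245.
SE(p̂₁ − p̂₂) = √(SE₁² + SE₂²) = √(0.0002053489 + 0.0005040025) = 0.02663, since the two samples are independent.
At 95% confidence z* = 1.960; margin = 1.960 × 0.02663 = 0.05219.
The difference is 0.8736 − 0.4604 = 0.4132, so the interval is 0.4132 ± 0.05219 = (0.361, 0.465).

(0.361, 0.465)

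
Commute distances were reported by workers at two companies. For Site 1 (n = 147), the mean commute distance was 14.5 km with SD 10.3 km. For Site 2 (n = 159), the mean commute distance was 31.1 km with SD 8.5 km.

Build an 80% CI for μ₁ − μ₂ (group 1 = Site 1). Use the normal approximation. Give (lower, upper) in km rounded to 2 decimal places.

(-17.99, -15.21)

Per-group SEs: s₁/√n₁ = 10.3/√147 = 0.8495, s₂/√n₂ = 8.5/√159 = 0.6741.
Unpooled SE of the difference: √(0.72165025 + 0.45441081) = 1.0845.
Margin of error = z* · SE = 1.282 × 1.0845 = 1.3903.
x̄₁ − x̄₂ = 14.5 − 31.1 = -16.6000.
CI: -16.6000 ± 1.3903 = (-17.99, -15.21).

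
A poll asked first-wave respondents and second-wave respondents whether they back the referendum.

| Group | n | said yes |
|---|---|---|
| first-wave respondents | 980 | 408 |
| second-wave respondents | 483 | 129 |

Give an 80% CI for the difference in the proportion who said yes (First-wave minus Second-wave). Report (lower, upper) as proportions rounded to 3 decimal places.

(0.116, 0.182)

Sample proportions: 408/980 = 0.4163, 129/483 = 0.2671.
Each SE is √(p̂(1−p̂)/n): √(0.4163·0.5837/980) = 0.01575 and √(0.2671·0.7329/483) = 0.02013.
SE(p̂₁ − p̂₂) = √(SE₁² + SE₂²) = √(0.0002480625 + 0.0004052169) = 0.02556, since the two samples are independent.
At 80% confidence z* = 1.282; margin = 1.282 × 0.02556 = 0.03277.
The difference is 0.4163 − 0.2671 = 0.1492, so the interval is 0.1492 ± 0.03277 = (0.116, 0.182).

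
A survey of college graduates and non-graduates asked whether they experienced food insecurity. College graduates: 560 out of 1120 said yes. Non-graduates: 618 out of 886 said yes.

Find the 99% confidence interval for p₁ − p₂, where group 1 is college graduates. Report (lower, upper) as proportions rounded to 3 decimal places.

(-0.253, -0.142)

First, p̂₁ = 560/1120 = 0.5000; p̂₂ = 618/886 = 0.6975.
The two standard errors are √(0.5000×0.5000/1120) = 0.01494 and √(0.6975×0.3025/886) = 0.01543.
Because the samples are independent, SE_diff = √(0.01494² + 0.01543²) = 0.02148.
Using z* = 2.576 for 99%, ME = 2.576 × 0.02148 = 0.05533.
p̂₁ − p̂₂ = -0.1975; interval -0.1975 ± 0.05533 gives (-0.253, -0.142).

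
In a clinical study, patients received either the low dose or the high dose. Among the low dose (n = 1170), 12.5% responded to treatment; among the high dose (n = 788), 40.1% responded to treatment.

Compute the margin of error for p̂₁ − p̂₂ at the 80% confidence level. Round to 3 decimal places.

0.026

Each SE is √(p̂(1−p̂)/n): √(0.1250·0.8750/1170) = 0.00967 and √(0.4010·0.5990/788) = 0.01746.
SE(p̂₁ − p̂₂) = √(SE₁² + SE₂²) = √(0.0000935089 + 0.0003048516) = 0.01996, since the two samples are independent.
At 80% confidence z* = 1.282; margin = 1.282 × 0.01996 = 0.02559.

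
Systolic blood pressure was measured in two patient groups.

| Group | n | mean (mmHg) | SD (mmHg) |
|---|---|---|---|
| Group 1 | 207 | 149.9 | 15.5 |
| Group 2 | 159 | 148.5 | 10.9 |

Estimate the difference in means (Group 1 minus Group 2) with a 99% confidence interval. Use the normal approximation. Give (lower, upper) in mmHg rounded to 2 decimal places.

(-2.16, 4.96)

Per-group SEs: s₁/√n₁ = 15.5/√207 = 1.0773, s₂/√n₂ = 10.9/√159 = 0.8644.
Unpooled SE of the difference: √(1.16057529 + 0.74718736) = 1.3812.
Margin of error = z* · SE = 2.576 × 1.3812 = 3.5580.
x̄₁ − x̄₂ = 149.9 − 148.5 = 1.4000.
CI: 1.4000 ± 3.5580 = (-2.16, 4.96).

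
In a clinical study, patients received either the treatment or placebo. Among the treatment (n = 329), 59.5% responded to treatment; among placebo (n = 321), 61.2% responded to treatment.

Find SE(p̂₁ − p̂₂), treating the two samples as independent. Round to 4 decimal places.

The two standard errors are √(0.5950×0.4050/329) = 0.02706 and √(0.6120×0.3880/321) = 0.02720.
Because the samples are independent, SE_diff = √(0.02706² + 0.02720²) = 0.03837.

0.0384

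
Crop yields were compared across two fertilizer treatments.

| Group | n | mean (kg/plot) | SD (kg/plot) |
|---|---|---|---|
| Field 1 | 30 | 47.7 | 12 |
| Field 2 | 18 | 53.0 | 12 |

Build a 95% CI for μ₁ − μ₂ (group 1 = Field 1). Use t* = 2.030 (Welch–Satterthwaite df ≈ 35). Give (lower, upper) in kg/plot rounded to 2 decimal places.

Standard errors of each mean: 12/√30 = 2.1909 and 12/√18 = 2.8284.
SE(x̄₁ − x̄₂) = √(2.1909² + 2.8284²) = 3.5777 for independent samples with unequal variances.
With t* = 2.030, the margin is 2.030 × 3.5777 = 7.2627.
x̄₁ − x̄₂ = 47.7 − 53.0 = -5.3000; the interval is -5.3000 ± 7.2627 = (-12.56, 1.96).

(-12.56, 1.96)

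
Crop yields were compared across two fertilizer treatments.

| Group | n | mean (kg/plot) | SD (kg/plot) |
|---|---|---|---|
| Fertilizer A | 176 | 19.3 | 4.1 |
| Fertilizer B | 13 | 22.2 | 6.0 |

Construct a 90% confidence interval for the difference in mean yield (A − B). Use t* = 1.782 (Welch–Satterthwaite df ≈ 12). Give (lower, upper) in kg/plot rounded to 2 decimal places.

Standard errors of each mean: 4.1/√176 = 0.3090 and 6.0/√13 = 1.6641.
SE(x̄₁ − x̄₂) = √(0.3090² + 1.6641²) = 1.6925 for independent samples with unequal variances.
With t* = 1.782, the margin is 1.782 × 1.6925 = 3.0160.
x̄₁ − x̄₂ = 19.3 − 22.2 = -2.9000; the interval is -2.9000 ± 3.0160 = (-5.92, 0.12).

(-5.92, 0.12)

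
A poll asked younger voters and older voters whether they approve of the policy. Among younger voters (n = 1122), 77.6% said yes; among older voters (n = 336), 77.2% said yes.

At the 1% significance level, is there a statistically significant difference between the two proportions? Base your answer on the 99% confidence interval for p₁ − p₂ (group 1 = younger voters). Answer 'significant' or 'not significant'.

not significant

SE₁ = √(p̂₁(1−p̂₁)/n₁) = √(0.7760·0.2240/1122) = 0.01245; SE₂ = √(0.7720·0.2280/336) = 0.02289.
Independent samples: SE of the difference = √(SE₁² + SE₂²) = √(0.0001550025 + 0.0005239521) = 0.02606.
z* for 99% confidence is 2.576, so the margin of error is 2.576 × 0.02606 = 0.06713.
Point estimate p̂₁ − p̂₂ = 0.7760 − 0.7720 = 0.0040.
0.0040 ± 0.06713 → (-0.06313, 0.07113).
The interval (-0.06313, 0.07113) contains 0, so the difference is not significant.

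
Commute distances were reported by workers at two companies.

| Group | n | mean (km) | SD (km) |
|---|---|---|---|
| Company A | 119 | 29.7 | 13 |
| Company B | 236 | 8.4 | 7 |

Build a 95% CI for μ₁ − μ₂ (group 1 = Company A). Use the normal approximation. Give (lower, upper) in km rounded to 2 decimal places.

(18.80, 23.80)

SE₁ = s₁/√n₁ = 13/√119 = 1.1917; SE₂ = 7/√236 = 0.4557.
Independent samples, unequal variances: SE_diff = √(SE₁² + SE₂²) = √(1.42014889 + 0.20766249) = 1.2759.
z* = 1.960, so margin of error = 1.960 × 1.2759 = 2.5008.
Difference in means = 29.7 − 8.4 = 21.3000.
21.3000 ± 2.5008 → (18.80, 23.80).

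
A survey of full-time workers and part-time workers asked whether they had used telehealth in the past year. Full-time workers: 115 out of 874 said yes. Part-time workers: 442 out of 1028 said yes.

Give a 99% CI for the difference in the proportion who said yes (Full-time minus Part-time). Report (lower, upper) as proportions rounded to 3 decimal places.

(-0.348, -0.249)

Sample proportions: 115/874 = 0.1316, 442/1028 = 0.4300.
Each SE is √(p̂(1−p̂)/n): √(0.1316·0.8684/874) = 0.01143 and √(0.4300·0.5700/1028) = 0.01544.
SE(p̂₁ − p̂₂) = √(SE₁² + SE₂²) = √(0.0001306449 + 0.0002383936) = 0.01921, since the two samples are independent.
At 99% confidence z* = 2.576; margin = 2.576 × 0.01921 = 0.04948.
The difference is 0.1316 − 0.4300 = -0.2984, so the interval is -0.2984 ± 0.04948 = (-0.348, -0.249).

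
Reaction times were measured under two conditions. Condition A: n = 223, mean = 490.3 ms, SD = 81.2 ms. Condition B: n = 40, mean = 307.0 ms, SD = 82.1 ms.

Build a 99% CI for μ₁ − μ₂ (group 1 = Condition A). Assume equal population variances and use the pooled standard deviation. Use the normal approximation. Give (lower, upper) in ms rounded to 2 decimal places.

(147.32, 219.28)

s_p = √[((n₁−1)s₁² + (n₂−1)s₂²)/(n₁+n₂−2)] = √[(222·81.2² + 39·82.1²)/261] = 81.3351.
SE = 81.3351·√(1/223 + 1/40) = 13.9660.
With z* = 2.576, margin = 2.576 × 13.9660 = 35.9764.
x̄₁ − x̄₂ = 490.3 − 307.0 = 183.3000; interval 183.3000 ± 35.9764 = (147.32, 219.28).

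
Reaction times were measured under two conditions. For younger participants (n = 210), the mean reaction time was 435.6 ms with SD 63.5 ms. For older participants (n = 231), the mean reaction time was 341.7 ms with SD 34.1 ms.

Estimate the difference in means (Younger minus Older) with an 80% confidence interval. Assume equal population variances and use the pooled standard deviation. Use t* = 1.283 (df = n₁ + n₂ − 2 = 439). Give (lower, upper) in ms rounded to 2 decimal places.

Pooled variance s_p² = [209·63.5² + 230·34.1²] / (210+231−2) = 2528.8987, so s_p = 50.2882.
SE_diff = s_p·√(1/n₁ + 1/n₂) = 50.2882·√(1/210 + 1/231) = 4.7948.
t* = 1.283; margin = 1.283 × 4.7948 = 6.1517.
Difference = 435.6 − 341.7 = 93.9000.
93.9000 ± 6.1517 → (87.75, 100.05).

(87.75, 100.05)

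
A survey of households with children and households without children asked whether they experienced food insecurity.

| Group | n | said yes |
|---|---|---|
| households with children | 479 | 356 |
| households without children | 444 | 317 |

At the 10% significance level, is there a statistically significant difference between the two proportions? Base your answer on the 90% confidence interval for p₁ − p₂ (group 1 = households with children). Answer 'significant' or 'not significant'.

not significant

First, p̂₁ = 356/479 = 0.7432; p̂₂ = 317/444 = 0.7140.
The two standard errors are √(0.7432×0.2568/479) = 0.01996 and √(0.7140×0.2860/444) = 0.02145.
Because the samples are independent, SE_diff = √(0.01996² + 0.02145²) = 0.02930.
Using z* = 1.645 for 90%, ME = 1.645 × 0.02930 = 0.04820.
p̂₁ − p̂₂ = 0.0292; interval 0.0292 ± 0.04820 gives (-0.01900, 0.07740).
The interval (-0.01900, 0.07740) contains 0, so the difference is not significant.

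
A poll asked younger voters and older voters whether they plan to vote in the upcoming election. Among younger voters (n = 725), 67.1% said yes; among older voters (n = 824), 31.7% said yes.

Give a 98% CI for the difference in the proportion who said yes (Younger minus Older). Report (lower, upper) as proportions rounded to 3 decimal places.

(0.299, 0.409)

SE₁ = √(p̂₁(1−p̂₁)/n₁) = √(0.6710·0.3290/725) = 0.01745; SE₂ = √(0.3170·0.6830/824) = 0.01621.
Independent samples: SE of the difference = √(SE₁² + SE₂²) = √(0.0003045025 + 0.0002627641) = 0.02382.
z* for 98% confidence is 2.326, so the margin of error is 2.326 × 0.02382 = 0.05541.
Point estimate p̂₁ − p̂₂ = 0.6710 − 0.3170 = 0.3540.
0.3540 ± 0.05541 → (0.299, 0.409).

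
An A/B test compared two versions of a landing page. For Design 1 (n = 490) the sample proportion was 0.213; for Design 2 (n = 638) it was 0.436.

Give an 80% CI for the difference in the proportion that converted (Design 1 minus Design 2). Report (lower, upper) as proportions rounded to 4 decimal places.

(-0.2576, -0.1884)

Each SE is √(p̂(1−p̂)/n): √(0.2130·0.7870/490) = 0.01850 and √(0.4360·0.5640/638) = 0.01963.
SE(p̂₁ − p̂₂) = √(SE₁² + SE₂²) = √(0.00034225 + 0.0003853369) = 0.02697, since the two samples are independent.
At 80% confidence z* = 1.282; margin = 1.282 × 0.02697 = 0.03458.
The difference is 0.2130 − 0.4360 = -0.2230, so the interval is -0.2230 ± 0.03458 = (-0.2576, -0.1884).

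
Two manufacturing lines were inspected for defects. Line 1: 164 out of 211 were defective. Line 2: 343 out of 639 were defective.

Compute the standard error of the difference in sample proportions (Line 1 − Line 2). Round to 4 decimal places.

0.0348

Sample proportions: 164/211 = 0.7773, 343/639 = 0.5368.
Each SE is √(p̂(1−p̂)/n): √(0.7773·0.2227/211) = 0.02864 and √(0.5368·0.4632/639) = 0.01973.
SE(p̂₁ − p̂₂) = √(SE₁² + SE₂²) = √(0.0008202496 + 0.0003892729) = 0.03478, since the two samples are independent.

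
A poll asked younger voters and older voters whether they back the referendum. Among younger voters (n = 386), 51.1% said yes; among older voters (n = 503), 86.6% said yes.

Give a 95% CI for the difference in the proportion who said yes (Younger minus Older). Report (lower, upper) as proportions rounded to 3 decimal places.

(-0.413, -0.297)

The two standard errors are √(0.5110×0.4890/386) = 0.02544 and √(0.8660×0.1340/503) = 0.01519.
Because the samples are independent, SE_diff = √(0.02544² + 0.01519²) = 0.02963.
Using z* = 1.960 for 95%, ME = 1.960 × 0.02963 = 0.05807.
p̂₁ − p̂₂ = -0.3550; interval -0.3550 ± 0.05807 gives (-0.413, -0.297).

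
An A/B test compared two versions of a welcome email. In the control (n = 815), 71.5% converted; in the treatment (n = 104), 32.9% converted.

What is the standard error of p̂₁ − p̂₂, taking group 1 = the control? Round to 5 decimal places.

0.04871

SE₁ = √(p̂₁(1−p̂₁)/n₁) = √(0.7150·0.2850/815) = 0.01581; SE₂ = √(0.3290·0.6710/104) = 0.04607.
Independent samples: SE of the difference = √(SE₁² + SE₂²) = √(0.0002499561 + 0.0021224449) = 0.04871.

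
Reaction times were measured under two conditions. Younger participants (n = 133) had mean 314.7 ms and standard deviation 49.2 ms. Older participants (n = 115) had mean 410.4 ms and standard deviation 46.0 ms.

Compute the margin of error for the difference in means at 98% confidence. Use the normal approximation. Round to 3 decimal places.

14.072

SE₁ = s₁/√n₁ = 49.2/√133 = 4.2662; SE₂ = 46.0/√115 = 4.2895.
Independent samples, unequal variances: SE_diff = √(SE₁² + SE₂²) = √(18.20046244 + 18.39981025) = 6.0498.
z* = 2.326, so margin of error = 2.326 × 6.0498 = 14.0718.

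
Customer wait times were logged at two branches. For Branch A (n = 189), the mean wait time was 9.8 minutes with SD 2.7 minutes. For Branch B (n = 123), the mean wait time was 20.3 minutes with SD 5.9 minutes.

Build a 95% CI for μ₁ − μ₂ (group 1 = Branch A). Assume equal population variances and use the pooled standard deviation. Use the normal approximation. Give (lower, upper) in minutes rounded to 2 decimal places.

(-11.47, -9.53)

s_p = √[((n₁−1)s₁² + (n₂−1)s₂²)/(n₁+n₂−2)] = √[(188·2.7² + 122·5.9²)/310] = 4.2568.
SE = 4.2568·√(1/189 + 1/123) = 0.4931.
With z* = 1.960, margin = 1.960 × 0.4931 = 0.9665.
x̄₁ − x̄₂ = 9.8 − 20.3 = -10.5000; interval -10.5000 ± 0.9665 = (-11.47, -9.53).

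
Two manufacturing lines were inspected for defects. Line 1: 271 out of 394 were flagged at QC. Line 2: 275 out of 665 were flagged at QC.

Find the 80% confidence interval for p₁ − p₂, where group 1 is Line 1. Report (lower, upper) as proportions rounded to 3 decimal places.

(0.236, 0.313)

Sample proportions: 271/394 = 0.6878, 275/665 = 0.4135.
Each SE is √(p̂(1−p̂)/n): √(0.6878·0.3122/394) = 0.02335 and √(0.4135·0.5865/665) = 0.01910.
SE(p̂₁ − p̂₂) = √(SE₁² + SE₂²) = √(0.0005452225 + 0.00036481) = 0.03017, since the two samples are independent.
At 80% confidence z* = 1.282; margin = 1.282 × 0.03017 = 0.03868.
The difference is 0.6878 − 0.4135 = 0.2743, so the interval is 0.2743 ± 0.03868 = (0.236, 0.313).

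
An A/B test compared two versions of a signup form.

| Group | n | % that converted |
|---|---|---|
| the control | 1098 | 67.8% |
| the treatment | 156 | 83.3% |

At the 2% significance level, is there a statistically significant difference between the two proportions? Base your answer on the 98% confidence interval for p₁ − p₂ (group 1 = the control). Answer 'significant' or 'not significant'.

SE₁ = √(p̂₁(1−p̂₁)/n₁) = √(0.6780·0.3220/1098) = 0.01410; SE₂ = √(0.8330·0.1670/156) = 0.02986.
Independent samples: SE of the difference = √(SE₁² + SE₂²) = √(0.00019881 + 0.0008916196) = 0.03302.
z* for 98% confidence is 2.326, so the margin of error is 2.326 × 0.03302 = 0.07680.
Point estimate p̂₁ − p̂₂ = 0.6780 − 0.8330 = -0.1550.
-0.1550 ± 0.07680 → (-0.23180, -0.07820).
The interval (-0.23180, -0.07820) does not contain 0, so the difference is significant.

significant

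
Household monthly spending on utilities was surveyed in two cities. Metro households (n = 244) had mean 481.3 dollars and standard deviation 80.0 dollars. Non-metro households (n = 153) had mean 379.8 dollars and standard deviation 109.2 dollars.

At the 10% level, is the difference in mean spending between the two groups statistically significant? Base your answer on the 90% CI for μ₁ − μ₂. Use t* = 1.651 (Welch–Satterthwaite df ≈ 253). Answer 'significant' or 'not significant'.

Per-group SEs: s₁/√n₁ = 80.0/√244 = 5.1215, s₂/√n₂ = 109.2/√153 = 8.8283.
Unpooled SE of the difference: √(26.22976225 + 77.93888089) = 10.2063.
Margin of error = t* · SE = 1.651 × 10.2063 = 16.8506.
x̄₁ − x̄₂ = 481.3 − 379.8 = 101.5000.
CI: 101.5000 ± 16.8506 = (84.6494, 118.3506).
The interval (84.6494, 118.3506) does not contain 0, so the difference is significant.

significant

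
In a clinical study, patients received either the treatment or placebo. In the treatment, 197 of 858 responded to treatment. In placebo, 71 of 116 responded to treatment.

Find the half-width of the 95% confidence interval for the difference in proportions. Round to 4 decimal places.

First, p̂₁ = 197/858 = 0.2296; p̂₂ = 71/116 = 0.6121.
The two standard errors are √(0.2296×0.7704/858) = 0.01436 and √(0.6121×0.3879/116) = 0.04524.
Because the samples are independent, SE_diff = √(0.01436² + 0.04524²) = 0.04746.
Using z* = 1.960 for 95%, ME = 1.960 × 0.04746 = 0.09302.

0.0930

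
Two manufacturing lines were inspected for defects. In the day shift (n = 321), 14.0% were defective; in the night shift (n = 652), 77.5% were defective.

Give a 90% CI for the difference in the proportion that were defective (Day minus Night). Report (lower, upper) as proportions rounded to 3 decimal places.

SE₁ = √(p̂₁(1−p̂₁)/n₁) = √(0.1400·0.8600/321) = 0.01937; SE₂ = √(0.7750·0.2250/652) = 0.01635.
Independent samples: SE of the difference = √(SE₁² + SE₂²) = √(0.0003751969 + 0.0002673225) = 0.02535.
z* for 90% confidence is 1.645, so the margin of error is 1.645 × 0.02535 = 0.04170.
Point estimate p̂₁ − p̂₂ = 0.1400 − 0.7750 = -0.6350.
-0.6350 ± 0.04170 → (-0.677, -0.593).

(-0.677, -0.593)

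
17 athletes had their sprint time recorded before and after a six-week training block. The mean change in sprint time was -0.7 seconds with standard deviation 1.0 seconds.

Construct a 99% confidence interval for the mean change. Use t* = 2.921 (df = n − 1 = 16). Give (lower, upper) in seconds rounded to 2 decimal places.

This is a matched-pairs design, so SE = s_d/√n = 1.0/√17 = 0.2425.
Margin = 2.921 × 0.2425 = 0.7083; the interval is -0.7 ± 0.7083 = (-1.41, 0.01).

(-1.41, 0.01)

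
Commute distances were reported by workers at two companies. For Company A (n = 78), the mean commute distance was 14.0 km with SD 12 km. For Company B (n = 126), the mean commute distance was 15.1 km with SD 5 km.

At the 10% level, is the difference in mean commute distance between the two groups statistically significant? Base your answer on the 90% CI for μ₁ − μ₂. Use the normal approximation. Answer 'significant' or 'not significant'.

not significant

Per-group SEs: s₁/√n₁ = 12/√78 = 1.3587, s₂/√n₂ = 5/√126 = 0.4454.
Unpooled SE of the difference: √(1.84606569 + 0.19838116) = 1.4298.
Margin of error = z* · SE = 1.645 × 1.4298 = 2.3520.
x̄₁ − x̄₂ = 14.0 − 15.1 = -1.1000.
CI: -1.1000 ± 2.3520 = (-3.4520, 1.2520).
The interval (-3.4520, 1.2520) contains 0, so the difference is not significant.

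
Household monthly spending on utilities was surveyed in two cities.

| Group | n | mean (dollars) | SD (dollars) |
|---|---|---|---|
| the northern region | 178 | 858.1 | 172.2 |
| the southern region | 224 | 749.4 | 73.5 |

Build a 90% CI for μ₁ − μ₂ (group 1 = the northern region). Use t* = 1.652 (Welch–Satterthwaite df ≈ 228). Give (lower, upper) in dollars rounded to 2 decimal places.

(85.89, 131.51)

SE₁ = s₁/√n₁ = 172.2/√178 = 12.9069; SE₂ = 73.5/√224 = 4.9109.
Independent samples, unequal variances: SE_diff = √(SE₁² + SE₂²) = √(166.58806761 + 24.11693881) = 13.8096.
t* = 1.652, so margin of error = 1.652 × 13.8096 = 22.8135.
Difference in means = 858.1 − 749.4 = 108.7000.
108.7000 ± 22.8135 → (85.89, 131.51).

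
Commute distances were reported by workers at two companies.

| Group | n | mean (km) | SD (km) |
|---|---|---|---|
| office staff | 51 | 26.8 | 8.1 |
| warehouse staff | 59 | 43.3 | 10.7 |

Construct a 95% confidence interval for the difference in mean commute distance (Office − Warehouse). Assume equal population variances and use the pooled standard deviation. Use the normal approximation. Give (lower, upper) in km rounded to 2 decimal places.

s_p = √[((n₁−1)s₁² + (n₂−1)s₂²)/(n₁+n₂−2)] = √[(50·8.1² + 58·10.7²)/108] = 9.5844.
SE = 9.5844·√(1/51 + 1/59) = 1.8325.
With z* = 1.960, margin = 1.960 × 1.8325 = 3.5917.
x̄₁ − x̄₂ = 26.8 − 43.3 = -16.5000; interval -16.5000 ± 3.5917 = (-20.09, -12.91).

(-20.09, -12.91)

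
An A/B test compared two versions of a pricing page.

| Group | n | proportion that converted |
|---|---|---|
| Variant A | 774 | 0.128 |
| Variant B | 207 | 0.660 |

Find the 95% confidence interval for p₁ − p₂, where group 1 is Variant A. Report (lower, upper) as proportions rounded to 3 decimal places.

(-0.601, -0.463)

The two standard errors are √(0.1280×0.8720/774) = 0.01201 and √(0.6600×0.3400/207) = 0.03293.
Because the samples are independent, SE_diff = √(0.01201² + 0.03293²) = 0.03505.
Using z* = 1.960 for 95%, ME = 1.960 × 0.03505 = 0.06870.
p̂₁ − p̂₂ = -0.5320; interval -0.5320 ± 0.06870 gives (-0.601, -0.463).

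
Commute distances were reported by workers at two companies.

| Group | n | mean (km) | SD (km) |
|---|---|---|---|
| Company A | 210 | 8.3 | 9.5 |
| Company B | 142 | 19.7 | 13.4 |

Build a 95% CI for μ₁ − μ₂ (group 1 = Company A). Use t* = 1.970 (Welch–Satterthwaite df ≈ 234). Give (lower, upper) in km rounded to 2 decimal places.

Per-group SEs: s₁/√n₁ = 9.5/√210 = 0.6556, s₂/√n₂ = 13.4/√142 = 1.1245.
Unpooled SE of the difference: √(0.42981136 + 1.26450025) = 1.3017.
Margin of error = t* · SE = 1.970 × 1.3017 = 2.5643.
x̄₁ − x̄₂ = 8.3 − 19.7 = -11.4000.
CI: -11.4000 ± 2.5643 = (-13.96, -8.84).

(-13.96, -8.84)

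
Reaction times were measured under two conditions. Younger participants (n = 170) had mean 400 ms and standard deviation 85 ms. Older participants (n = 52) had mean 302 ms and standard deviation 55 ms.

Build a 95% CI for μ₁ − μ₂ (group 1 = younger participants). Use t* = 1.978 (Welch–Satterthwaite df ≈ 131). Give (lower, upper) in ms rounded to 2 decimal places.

Standard errors of each mean: 85/√170 = 6.5192 and 55/√52 = 7.6271.
SE(x̄₁ − x̄₂) = √(6.5192² + 7.6271²) = 10.0336 for independent samples with unequal variances.
With t* = 1.978, the margin is 1.978 × 10.0336 = 19.8465.
x̄₁ − x̄₂ = 400 − 302 = 98.0000; the interval is 98.0000 ± 19.8465 = (78.15, 117.85).

(78.15, 117.85)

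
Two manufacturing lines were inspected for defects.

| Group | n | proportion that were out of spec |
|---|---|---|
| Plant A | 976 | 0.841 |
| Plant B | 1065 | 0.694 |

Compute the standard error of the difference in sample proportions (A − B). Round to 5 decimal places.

SE₁ = √(p̂₁(1−p̂₁)/n₁) = √(0.8410·0.1590/976) = 0.01171; SE₂ = √(0.6940·0.3060/1065) = 0.01412.
Independent samples: SE of the difference = √(SE₁² + SE₂²) = √(0.0001371241 + 0.0001993744) = 0.01834.

0.01834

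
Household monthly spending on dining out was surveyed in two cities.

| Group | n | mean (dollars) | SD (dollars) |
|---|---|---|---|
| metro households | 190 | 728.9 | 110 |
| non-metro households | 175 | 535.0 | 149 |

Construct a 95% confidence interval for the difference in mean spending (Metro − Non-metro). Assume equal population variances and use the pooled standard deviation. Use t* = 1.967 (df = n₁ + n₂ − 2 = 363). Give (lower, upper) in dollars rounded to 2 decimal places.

s_p = √[((n₁−1)s₁² + (n₂−1)s₂²)/(n₁+n₂−2)] = √[(189·110² + 174·149²)/363] = 130.1607.
SE = 130.1607·√(1/190 + 1/175) = 13.6374.
With t* = 1.967, margin = 1.967 × 13.6374 = 26.8248.
x̄₁ − x̄₂ = 728.9 − 535.0 = 193.9000; interval 193.9000 ± 26.8248 = (167.08, 220.72).

(167.08, 220.72)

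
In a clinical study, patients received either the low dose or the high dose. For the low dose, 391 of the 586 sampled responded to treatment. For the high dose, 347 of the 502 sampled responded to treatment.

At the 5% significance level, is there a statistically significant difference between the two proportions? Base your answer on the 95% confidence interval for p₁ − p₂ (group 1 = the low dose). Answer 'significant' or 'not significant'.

Sample proportions: 391/586 = 0.6672, 347/502 = 0.6912.
Each SE is √(p̂(1−p̂)/n): √(0.6672·0.3328/586) = 0.01947 and √(0.6912·0.3088/502) = 0.02062.
SE(p̂₁ − p̂₂) = √(SE₁² + SE₂²) = √(0.0003790809 + 0.0004251844) = 0.02836, since the two samples are independent.
At 95% confidence z* = 1.960; margin = 1.960 × 0.02836 = 0.05559.
The difference is 0.6672 − 0.6912 = -0.0240, so the interval is -0.0240 ± 0.05559 = (-0.07959, 0.03159).
The interval (-0.07959, 0.03159) contains 0, so the difference is not significant.

not significant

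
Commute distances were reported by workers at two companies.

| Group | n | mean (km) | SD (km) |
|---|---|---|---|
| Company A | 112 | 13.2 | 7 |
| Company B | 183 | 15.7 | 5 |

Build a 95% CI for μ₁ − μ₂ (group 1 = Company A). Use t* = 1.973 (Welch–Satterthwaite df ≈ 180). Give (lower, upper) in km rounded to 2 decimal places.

(-3.99, -1.01)

Standard errors of each mean: 7/√112 = 0.6614 and 5/√183 = 0.3696.
SE(x̄₁ − x̄₂) = √(0.6614² + 0.3696²) = 0.7577 for independent samples with unequal variances.
With t* = 1.973, the margin is 1.973 × 0.7577 = 1.4949.
x̄₁ − x̄₂ = 13.2 − 15.7 = -2.5000; the interval is -2.5000 ± 1.4949 = (-3.99, -1.01).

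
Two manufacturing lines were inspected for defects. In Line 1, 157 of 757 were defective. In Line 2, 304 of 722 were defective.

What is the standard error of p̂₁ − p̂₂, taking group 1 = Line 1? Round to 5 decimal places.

0.02355

Sample proportions: 157/757 = 0.2074, 304/722 = 0.4211.
Each SE is √(p̂(1−p̂)/n): √(0.2074·0.7926/757) = 0.01474 and √(0.4211·0.5789/722) = 0.01837.
SE(p̂₁ − p̂₂) = √(SE₁² + SE₂²) = √(0.0002172676 + 0.0003374569) = 0.02355, since the two samples are independent.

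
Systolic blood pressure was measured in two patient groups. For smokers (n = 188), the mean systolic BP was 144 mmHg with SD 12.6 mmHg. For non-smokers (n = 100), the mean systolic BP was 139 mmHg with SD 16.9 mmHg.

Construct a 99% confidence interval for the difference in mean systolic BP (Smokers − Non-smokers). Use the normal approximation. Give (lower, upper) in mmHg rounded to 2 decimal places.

(0.04, 9.96)

SE₁ = s₁/√n₁ = 12.6/√188 = 0.9189; SE₂ = 16.9/√100 = 1.6900.
Independent samples, unequal variances: SE_diff = √(SE₁² + SE₂²) = √(0.84437721 + 2.8561) = 1.9237.
z* = 2.576, so margin of error = 2.576 × 1.9237 = 4.9555.
Difference in means = 144 − 139 = 5.0000.
5.0000 ± 4.9555 → (0.04, 9.96).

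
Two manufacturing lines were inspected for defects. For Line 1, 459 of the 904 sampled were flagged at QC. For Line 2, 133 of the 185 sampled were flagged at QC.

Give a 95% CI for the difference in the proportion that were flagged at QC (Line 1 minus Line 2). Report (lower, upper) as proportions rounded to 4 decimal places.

(-0.2837, -0.1387)

Sample proportions: 459/904 = 0.5077, 133/185 = 0.7189.
Each SE is √(p̂(1−p̂)/n): √(0.5077·0.4923/904) = 0.01663 and √(0.7189·0.2811/185) = 0.03305.
SE(p̂₁ − p̂₂) = √(SE₁² + SE₂²) = √(0.0002765569 + 0.0010923025) = 0.03700, since the two samples are independent.
At 95% confidence z* = 1.960; margin = 1.960 × 0.03700 = 0.07252.
The difference is 0.5077 − 0.7189 = -0.2112, so the interval is -0.2112 ± 0.07252 = (-0.2837, -0.1387).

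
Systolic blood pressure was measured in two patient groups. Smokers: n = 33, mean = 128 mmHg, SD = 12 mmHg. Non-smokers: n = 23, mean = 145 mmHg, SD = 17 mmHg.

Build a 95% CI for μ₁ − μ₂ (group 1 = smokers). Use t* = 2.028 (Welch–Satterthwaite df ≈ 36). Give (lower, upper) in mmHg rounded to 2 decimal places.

(-25.34, -8.66)

Standard errors of each mean: 12/√33 = 2.0889 and 17/√23 = 3.5447.
SE(x̄₁ − x̄₂) = √(2.0889² + 3.5447²) = 4.1144 for independent samples with unequal variances.
With t* = 2.028, the margin is 2.028 × 4.1144 = 8.3440.
x̄₁ − x̄₂ = 128 − 145 = -17.0000; the interval is -17.0000 ± 8.3440 = (-25.34, -8.66).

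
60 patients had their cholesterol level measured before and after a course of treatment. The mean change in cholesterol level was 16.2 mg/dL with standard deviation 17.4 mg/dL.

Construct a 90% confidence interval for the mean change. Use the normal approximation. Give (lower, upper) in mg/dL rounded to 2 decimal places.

This is a matched-pairs design, so SE = s_d/√n = 17.4/√60 = 2.2463.
Margin = 1.645 × 2.2463 = 3.6952; the interval is 16.2 ± 3.6952 = (12.50, 19.90).

(12.50, 19.90)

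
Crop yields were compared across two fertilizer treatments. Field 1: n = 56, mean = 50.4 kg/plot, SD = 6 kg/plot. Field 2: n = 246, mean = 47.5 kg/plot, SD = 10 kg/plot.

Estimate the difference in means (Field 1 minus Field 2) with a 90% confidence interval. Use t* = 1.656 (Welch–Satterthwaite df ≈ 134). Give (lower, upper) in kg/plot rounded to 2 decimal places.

Per-group SEs: s₁/√n₁ = 6/√56 = 0.8018, s₂/√n₂ = 10/√246 = 0.6376.
Unpooled SE of the difference: √(0.64288324 + 0.40653376) = 1.0244.
Margin of error = t* · SE = 1.656 × 1.0244 = 1.6964.
x̄₁ − x̄₂ = 50.4 − 47.5 = 2.9000.
CI: 2.9000 ± 1.6964 = (1.20, 4.60).

(1.20, 4.60)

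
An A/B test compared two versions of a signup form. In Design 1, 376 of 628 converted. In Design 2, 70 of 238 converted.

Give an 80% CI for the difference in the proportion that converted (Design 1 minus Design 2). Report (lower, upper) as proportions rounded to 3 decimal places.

Sample proportions: 376/628 = 0.5987, 70/238 = 0.2941.
Each SE is √(p̂(1−p̂)/n): √(0.5987·0.4013/628) = 0.01956 and √(0.2941·0.7059/238) = 0.02953.
SE(p̂₁ − p̂₂) = √(SE₁² + SE₂²) = √(0.0003825936 + 0.0008720209) = 0.03542, since the two samples are independent.
At 80% confidence z* = 1.282; margin = 1.282 × 0.03542 = 0.04541.
The difference is 0.5987 − 0.2941 = 0.3046, so the interval is 0.3046 ± 0.04541 = (0.259, 0.350).

(0.259, 0.350)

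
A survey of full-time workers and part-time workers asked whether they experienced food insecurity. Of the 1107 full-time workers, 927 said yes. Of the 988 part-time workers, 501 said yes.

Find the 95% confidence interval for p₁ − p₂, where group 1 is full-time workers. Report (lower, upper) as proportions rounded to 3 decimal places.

First, p̂₁ = 927/1107 = 0.8374; p̂₂ = 501/988 = 0.5071.
The two standard errors are √(0.8374×0.1626/1107) = 0.01109 and √(0.5071×0.4929/988) = 0.01591.
Because the samples are independent, SE_diff = √(0.01109² + 0.01591²) = 0.01939.
Using z* = 1.960 for 95%, ME = 1.960 × 0.01939 = 0.03800.
p̂₁ − p̂₂ = 0.3303; interval 0.3303 ± 0.03800 gives (0.292, 0.368).

(0.292, 0.368)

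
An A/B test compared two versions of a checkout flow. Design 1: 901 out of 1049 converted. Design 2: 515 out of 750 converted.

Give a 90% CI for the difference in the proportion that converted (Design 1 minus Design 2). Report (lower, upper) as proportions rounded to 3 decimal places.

(0.139, 0.205)

Sample proportions: 901/1049 = 0.8589, 515/750 = 0.6867.
Each SE is √(p̂(1−p̂)/n): √(0.8589·0.1411/1049) = 0.01075 and √(0.6867·0.3133/750) = 0.01694.
SE(p̂₁ − p̂₂) = √(SE₁² + SE₂²) = √(0.0001155625 + 0.0002869636) = 0.02006, since the two samples are independent.
At 90% confidence z* = 1.645; margin = 1.645 × 0.02006 = 0.03300.
The difference is 0.8589 − 0.6867 = 0.1722, so the interval is 0.1722 ± 0.03300 = (0.139, 0.205).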